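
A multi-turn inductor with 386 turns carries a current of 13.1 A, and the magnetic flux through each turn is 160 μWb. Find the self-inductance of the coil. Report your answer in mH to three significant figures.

Self-inductance is defined by L = NΦ_B/I (flux linkage over current).
L = (386)(1.600×10^-4 Wb)/(13.1 A) = 4.7145×10^-3 H.

L ≈ 4.71 mH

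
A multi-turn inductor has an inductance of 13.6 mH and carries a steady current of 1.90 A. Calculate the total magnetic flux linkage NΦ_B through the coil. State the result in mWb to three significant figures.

NΦ_B ≈ 25.8 mWb

From L = NΦ_B/I, the flux linkage is NΦ_B = LI.
NΦ_B = (1.360×10^-2 H)(1.90 A) = 2.584×10^-2 Wb.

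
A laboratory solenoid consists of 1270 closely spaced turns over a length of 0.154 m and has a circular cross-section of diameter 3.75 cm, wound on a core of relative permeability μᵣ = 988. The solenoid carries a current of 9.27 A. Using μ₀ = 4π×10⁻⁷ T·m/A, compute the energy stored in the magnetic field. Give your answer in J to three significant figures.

A = π(d/2)² = π(1.875×10^-2 m)² = 1.104×10^-3 m².
L = μ₀μᵣN²A/ℓ = (4π×10⁻⁷)(988)(1270)²(1.104×10^-3)/(0.154) = 14.36 H.
U = ½LI² = ½(14.36)(9.27)² = 617.1 J.

U ≈ 617 J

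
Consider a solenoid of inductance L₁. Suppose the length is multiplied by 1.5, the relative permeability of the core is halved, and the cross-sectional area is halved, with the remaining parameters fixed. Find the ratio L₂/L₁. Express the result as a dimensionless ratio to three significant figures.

For a solenoid, L ∝ μᵣN²A/ℓ.
L₂/L₁ = (1.5)^-1 × (0.5) × (0.5) = 0.167.

L₂/L₁ = 0.167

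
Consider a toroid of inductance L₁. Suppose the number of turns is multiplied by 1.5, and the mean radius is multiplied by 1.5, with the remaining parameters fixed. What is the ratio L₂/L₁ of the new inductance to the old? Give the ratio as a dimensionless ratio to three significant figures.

L₂/L₁ = 1.50

For a toroid, L ∝ μᵣN²A/R.
L₂/L₁ = (1.5)^2 × (1.5)^-1 = 1.50.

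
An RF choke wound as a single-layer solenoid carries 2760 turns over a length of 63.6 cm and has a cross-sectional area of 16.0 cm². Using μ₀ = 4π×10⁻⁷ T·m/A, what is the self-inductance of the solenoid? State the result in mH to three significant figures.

L ≈ 24.1 mH

A = 16.0 cm² = 1.600×10^-3 m².
For a long solenoid, L = μ₀N²A/ℓ.
L = (4π×10⁻⁷)(2760)²(1.600×10^-3)/(0.636 m) = 2.408×10^-2 H.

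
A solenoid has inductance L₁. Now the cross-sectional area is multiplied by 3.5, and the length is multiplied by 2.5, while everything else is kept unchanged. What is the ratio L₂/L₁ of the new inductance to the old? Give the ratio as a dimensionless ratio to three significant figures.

For a solenoid, L ∝ μᵣN²A/ℓ.
L₂/L₁ = (3.5) × (2.5)^-1 = 1.40.

L₂/L₁ = 1.40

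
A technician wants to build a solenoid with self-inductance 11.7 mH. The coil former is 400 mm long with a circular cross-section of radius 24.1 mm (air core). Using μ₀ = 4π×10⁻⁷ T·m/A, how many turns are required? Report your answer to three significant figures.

A = πr² = π(2.410×10^-2 m)² = 1.8247×10^-3 m².
From L = μ₀N²A/ℓ, N = √(Lℓ / (μ₀A)).
N = √[(1.170×10^-2)(0.4) / ((4π×10⁻⁷)×1.8247×10^-3)] = √(2.041×10^6) ≈ 1428.7.

N ≈ 1430 turns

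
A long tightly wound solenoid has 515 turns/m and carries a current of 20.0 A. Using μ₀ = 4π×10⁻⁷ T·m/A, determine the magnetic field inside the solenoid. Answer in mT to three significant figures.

B ≈ 12.9 mT

Inside a long solenoid, B = μ₀nI.
B = (4π×10⁻⁷)(515 m⁻¹)(20.0 A) = 1.294×10^-2 T.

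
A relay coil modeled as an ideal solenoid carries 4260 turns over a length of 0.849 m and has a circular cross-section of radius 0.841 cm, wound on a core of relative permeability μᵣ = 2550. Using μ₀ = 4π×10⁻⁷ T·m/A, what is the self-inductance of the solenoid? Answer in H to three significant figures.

A = πr² = π(8.410×10^-3 m)² = 2.222×10^-4 m².
For a long solenoid, L = μ₀μᵣN²A/ℓ.
L = (4π×10⁻⁷)(2550)(4260)²(2.222×10^-4)/(0.849 m) = 15.22 H.

L ≈ 15.2 H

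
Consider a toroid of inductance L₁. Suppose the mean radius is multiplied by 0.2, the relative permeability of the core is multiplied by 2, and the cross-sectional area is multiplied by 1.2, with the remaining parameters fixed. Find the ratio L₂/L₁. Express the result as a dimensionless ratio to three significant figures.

L₂/L₁ = 12.0

For a toroid, L ∝ μᵣN²A/R.
L₂/L₁ = (0.2)^-1 × (2) × (1.2) = 12.0.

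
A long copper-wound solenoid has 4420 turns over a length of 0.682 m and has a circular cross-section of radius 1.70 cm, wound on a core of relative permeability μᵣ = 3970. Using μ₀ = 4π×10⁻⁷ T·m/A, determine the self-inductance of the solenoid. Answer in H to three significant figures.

L ≈ 130 H

A = πr² = π(1.700×10^-2 m)² = 9.079×10^-4 m².
For a long solenoid, L = μ₀μᵣN²A/ℓ.
L = (4π×10⁻⁷)(3970)(4420)²(9.079×10^-4)/(0.682 m) = 129.8 H.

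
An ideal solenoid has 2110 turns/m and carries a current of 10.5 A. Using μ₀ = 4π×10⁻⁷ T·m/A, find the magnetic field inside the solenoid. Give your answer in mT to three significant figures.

B ≈ 27.8 mT

Inside a long solenoid, B = μ₀nI.
B = (4π×10⁻⁷)(2.110×10^3 m⁻¹)(10.5 A) = 2.784×10^-2 T.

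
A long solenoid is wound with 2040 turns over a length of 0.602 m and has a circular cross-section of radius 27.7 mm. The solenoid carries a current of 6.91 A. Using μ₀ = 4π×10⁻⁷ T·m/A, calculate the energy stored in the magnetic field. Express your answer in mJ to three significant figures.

A = πr² = π(2.770×10^-2 m)² = 2.411×10^-3 m².
L = μ₀N²A/ℓ = (4π×10⁻⁷)(2040)²(2.411×10^-3)/(0.602) = 2.094×10^-2 H.
U = ½LI² = ½(2.094×10^-2)(6.91)² = 0.4999 J.

U ≈ 500 mJ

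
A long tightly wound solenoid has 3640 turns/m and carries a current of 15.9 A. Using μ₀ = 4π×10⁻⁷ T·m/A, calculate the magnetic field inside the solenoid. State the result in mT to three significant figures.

Inside a long solenoid, B = μ₀nI.
B = (4π×10⁻⁷)(3.640×10^3 m⁻¹)(15.9 A) = 7.273×10^-2 T.

B ≈ 72.7 mT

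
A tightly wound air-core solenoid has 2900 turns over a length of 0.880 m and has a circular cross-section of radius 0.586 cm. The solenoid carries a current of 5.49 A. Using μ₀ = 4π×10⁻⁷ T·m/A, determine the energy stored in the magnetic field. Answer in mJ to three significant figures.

A = πr² = π(5.860×10^-3 m)² = 1.079×10^-4 m².
L = μ₀N²A/ℓ = (4π×10⁻⁷)(2900)²(1.079×10^-4)/(0.88) = 1.296×10^-3 H.
U = ½LI² = ½(1.296×10^-3)(5.49)² = 1.952×10^-2 J.

U ≈ 19.5 mJ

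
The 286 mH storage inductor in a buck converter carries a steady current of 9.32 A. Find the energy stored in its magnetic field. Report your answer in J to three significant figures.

Stored magnetic energy: U = ½LI².
U = ½(0.286 H)(9.32 A)² = 12.42 J.

U ≈ 12.4 J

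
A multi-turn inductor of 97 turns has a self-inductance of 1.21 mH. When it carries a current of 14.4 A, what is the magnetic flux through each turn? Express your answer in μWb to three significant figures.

Φ_B ≈ 180 μWb

From L = NΦ_B/I, the flux per turn is Φ_B = LI/N.
Φ_B = (1.210×10^-3 H)(14.4 A)/97 = 1.796×10^-4 Wb.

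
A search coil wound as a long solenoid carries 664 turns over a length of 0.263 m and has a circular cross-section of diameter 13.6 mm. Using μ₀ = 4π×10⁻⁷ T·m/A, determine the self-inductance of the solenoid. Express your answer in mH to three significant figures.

A = π(d/2)² = π(6.800×10^-3 m)² = 1.453×10^-4 m².
For a long solenoid, L = μ₀N²A/ℓ.
L = (4π×10⁻⁷)(664)²(1.453×10^-4)/(0.263 m) = 3.060×10^-4 H.

L ≈ 0.306 mH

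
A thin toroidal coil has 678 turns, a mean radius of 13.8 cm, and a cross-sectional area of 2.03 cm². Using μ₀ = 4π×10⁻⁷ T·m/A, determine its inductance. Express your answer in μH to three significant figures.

For a thin toroid, L = μ₀N²A/(2πR).
L = (4π×10⁻⁷)(678)²(2.030×10^-4) / (2π×0.138 m) = 1.352×10^-4 H.

L ≈ 135 μH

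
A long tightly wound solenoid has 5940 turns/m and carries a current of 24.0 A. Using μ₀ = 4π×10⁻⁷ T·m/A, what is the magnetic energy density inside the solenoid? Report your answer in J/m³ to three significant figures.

B = μ₀nI = (4π×10⁻⁷)(5.940×10^3)(24.0) = 0.1791 T.
u = B²/(2μ₀) = (0.1791)²/(2×4π×10⁻⁷) = 1.277×10^4 J/m³.

u ≈ 12800 J/m³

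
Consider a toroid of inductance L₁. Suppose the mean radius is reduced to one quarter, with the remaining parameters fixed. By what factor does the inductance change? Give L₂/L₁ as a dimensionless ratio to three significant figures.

For a toroid, L ∝ μᵣN²A/R.
L₂/L₁ = (0.25)^-1 = 4.00.

L₂/L₁ = 4.00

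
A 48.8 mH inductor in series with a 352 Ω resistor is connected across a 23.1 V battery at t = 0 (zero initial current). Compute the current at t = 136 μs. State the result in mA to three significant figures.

τ = L/R = 4.880×10^-2/352 = 1.386×10^-4 s; final current I_∞ = ε/R = 23.1/352 = 6.562×10^-2 A.
I(t) = I_∞(1 − e^(−t/τ)) with t/τ = 0.981.
I = (6.562×10^-2)(1 − e^(−0.981)) = 4.102×10^-2 A.

I ≈ 41.0 mA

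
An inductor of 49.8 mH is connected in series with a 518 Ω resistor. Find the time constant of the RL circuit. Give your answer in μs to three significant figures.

τ ≈ 96.1 μs

τ = L/R = (4.980×10^-2 H)/(518 Ω) = 9.614×10^-5 s.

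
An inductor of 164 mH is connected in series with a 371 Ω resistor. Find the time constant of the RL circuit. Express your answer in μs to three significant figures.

τ = L/R = (0.164 H)/(371 Ω) = 4.420×10^-4 s.

τ ≈ 442 μs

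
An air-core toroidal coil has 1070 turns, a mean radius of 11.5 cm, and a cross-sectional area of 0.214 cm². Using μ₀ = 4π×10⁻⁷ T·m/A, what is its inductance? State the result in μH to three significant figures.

For a thin toroid, L = μ₀N²A/(2πR).
L = (4π×10⁻⁷)(1070)²(2.140×10^-5) / (2π×0.115 m) = 4.261×10^-5 H.

L ≈ 42.6 μH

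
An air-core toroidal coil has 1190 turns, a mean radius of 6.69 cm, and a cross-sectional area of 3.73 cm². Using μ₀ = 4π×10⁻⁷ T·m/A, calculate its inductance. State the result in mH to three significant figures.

L ≈ 1.58 mH

For a thin toroid, L = μ₀N²A/(2πR).
L = (4π×10⁻⁷)(1190)²(3.730×10^-4) / (2π×6.690×10^-2 m) = 1.579×10^-3 H.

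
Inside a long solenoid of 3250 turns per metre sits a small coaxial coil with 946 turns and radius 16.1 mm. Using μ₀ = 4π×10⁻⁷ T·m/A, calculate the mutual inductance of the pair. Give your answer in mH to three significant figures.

The outer solenoid produces a uniform field B₁ = μ₀n₁I₁ across the inner coil,
so the flux linkage is N₂Φ = N₂B₁A₂ = μ₀n₁N₂A₂·I₁, giving M = μ₀n₁N₂A₂.
A₂ = πr² = π(1.610×10^-2 m)² = 8.143×10^-4 m².
M = (4π×10⁻⁷)(3250)(946)(8.143×10^-4) = 3.146×10^-3 H.

M ≈ 3.15 mH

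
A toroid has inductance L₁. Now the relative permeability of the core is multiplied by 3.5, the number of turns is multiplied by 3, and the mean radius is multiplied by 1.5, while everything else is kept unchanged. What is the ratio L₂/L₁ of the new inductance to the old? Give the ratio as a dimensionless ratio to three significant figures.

For a toroid, L ∝ μᵣN²A/R.
L₂/L₁ = (3.5) × (3)^2 × (1.5)^-1 = 21.0.

L₂/L₁ = 21.0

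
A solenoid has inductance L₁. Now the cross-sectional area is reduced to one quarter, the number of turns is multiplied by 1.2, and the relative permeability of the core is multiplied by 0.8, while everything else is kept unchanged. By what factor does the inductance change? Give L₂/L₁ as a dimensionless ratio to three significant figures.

L₂/L₁ = 0.288

For a solenoid, L ∝ μᵣN²A/ℓ.
L₂/L₁ = (0.25) × (1.2)^2 × (0.8) = 0.288.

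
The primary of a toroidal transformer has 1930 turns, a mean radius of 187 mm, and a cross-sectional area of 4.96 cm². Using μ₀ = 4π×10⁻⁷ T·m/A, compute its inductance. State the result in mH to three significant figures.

For a thin toroid, L = μ₀N²A/(2πR).
L = (4π×10⁻⁷)(1930)²(4.960×10^-4) / (2π×0.187 m) = 1.976×10^-3 H.

L ≈ 1.98 mH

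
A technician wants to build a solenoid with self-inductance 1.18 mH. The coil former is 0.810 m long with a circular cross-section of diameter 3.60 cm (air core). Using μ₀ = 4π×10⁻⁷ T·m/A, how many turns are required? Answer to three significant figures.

N ≈ 864 turns

A = π(d/2)² = π(1.800×10^-2 m)² = 1.018×10^-3 m².
From L = μ₀N²A/ℓ, N = √(Lℓ / (μ₀A)).
N = √[(1.180×10^-3)(0.81) / ((4π×10⁻⁷)×1.018×10^-3)] = √(7.472×10^5) ≈ 864.4.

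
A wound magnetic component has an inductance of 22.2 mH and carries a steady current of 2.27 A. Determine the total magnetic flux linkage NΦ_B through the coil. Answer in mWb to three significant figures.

NΦ_B ≈ 50.4 mWb

From L = NΦ_B/I, the flux linkage is NΦ_B = LI.
NΦ_B = (2.220×10^-2 H)(2.27 A) = 5.039×10^-2 Wb.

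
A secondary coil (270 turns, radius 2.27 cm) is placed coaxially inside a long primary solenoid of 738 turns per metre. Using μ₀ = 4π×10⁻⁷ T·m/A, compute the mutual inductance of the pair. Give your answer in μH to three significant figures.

The outer solenoid produces a uniform field B₁ = μ₀n₁I₁ across the inner coil,
so the flux linkage is N₂Φ = N₂B₁A₂ = μ₀n₁N₂A₂·I₁, giving M = μ₀n₁N₂A₂.
A₂ = πr² = π(2.270×10^-2 m)² = 1.619×10^-3 m².
M = (4π×10⁻⁷)(738)(270)(1.619×10^-3) = 4.054×10^-4 H.

M ≈ 405 μH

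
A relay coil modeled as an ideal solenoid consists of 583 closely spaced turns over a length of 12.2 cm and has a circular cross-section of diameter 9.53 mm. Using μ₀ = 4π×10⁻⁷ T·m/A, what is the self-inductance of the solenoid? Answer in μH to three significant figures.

L ≈ 250 μH

A = π(d/2)² = π(4.765×10^-3 m)² = 7.133×10^-5 m².
For a long solenoid, L = μ₀N²A/ℓ.
L = (4π×10⁻⁷)(583)²(7.133×10^-5)/(0.122 m) = 2.497×10^-4 H.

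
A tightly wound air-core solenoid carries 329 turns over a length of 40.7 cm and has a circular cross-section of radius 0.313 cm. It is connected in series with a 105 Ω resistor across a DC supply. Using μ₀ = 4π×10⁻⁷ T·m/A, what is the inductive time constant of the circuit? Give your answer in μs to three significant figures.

A = πr² = π(3.130×10^-3 m)² = 3.078×10^-5 m².
L = μ₀N²A/ℓ = (4π×10⁻⁷)(329)²(3.078×10^-5)/(0.407) = 1.029×10^-5 H.
τ = L/R = (1.029×10^-5)/(105) = 9.796×10^-8 s.

τ ≈ 0.0980 μs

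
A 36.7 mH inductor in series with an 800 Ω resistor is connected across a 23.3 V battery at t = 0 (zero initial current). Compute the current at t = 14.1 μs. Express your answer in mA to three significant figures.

τ = L/R = 3.670×10^-2/800 = 4.588×10^-5 s; final current I_∞ = ε/R = 23.3/800 = 2.913×10^-2 A.
I(t) = I_∞(1 − e^(−t/τ)) with t/τ = 0.307.
I = (2.913×10^-2)(1 − e^(−0.307)) = 7.707×10^-3 A.

I ≈ 7.71 mA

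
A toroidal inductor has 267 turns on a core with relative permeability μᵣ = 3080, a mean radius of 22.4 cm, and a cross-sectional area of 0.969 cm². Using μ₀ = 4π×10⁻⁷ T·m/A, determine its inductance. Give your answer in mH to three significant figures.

For a thin toroid, L = μ₀μᵣN²A/(2πR).
L = (4π×10⁻⁷)(3080)(267)²(9.690×10^-5) / (2π×0.224 m) = 1.900×10^-2 H.

L ≈ 19.0 mH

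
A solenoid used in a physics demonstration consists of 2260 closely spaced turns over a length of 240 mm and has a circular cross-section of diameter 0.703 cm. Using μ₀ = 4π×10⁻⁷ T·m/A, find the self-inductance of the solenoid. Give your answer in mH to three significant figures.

A = π(d/2)² = π(3.515×10^-3 m)² = 3.882×10^-5 m².
For a long solenoid, L = μ₀N²A/ℓ.
L = (4π×10⁻⁷)(2260)²(3.882×10^-5)/(0.24 m) = 1.038×10^-3 H.

L ≈ 1.04 mH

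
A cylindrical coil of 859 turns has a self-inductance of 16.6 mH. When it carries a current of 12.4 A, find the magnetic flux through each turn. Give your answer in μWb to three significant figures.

Φ_B ≈ 240 μWb

From L = NΦ_B/I, the flux per turn is Φ_B = LI/N.
Φ_B = (1.660×10^-2 H)(12.4 A)/859 = 2.396×10^-4 Wb.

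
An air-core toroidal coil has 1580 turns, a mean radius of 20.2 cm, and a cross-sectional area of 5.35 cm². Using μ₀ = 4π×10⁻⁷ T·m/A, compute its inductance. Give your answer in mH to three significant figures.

L ≈ 1.32 mH

For a thin toroid, L = μ₀N²A/(2πR).
L = (4π×10⁻⁷)(1580)²(5.350×10^-4) / (2π×0.202 m) = 1.322×10^-3 H.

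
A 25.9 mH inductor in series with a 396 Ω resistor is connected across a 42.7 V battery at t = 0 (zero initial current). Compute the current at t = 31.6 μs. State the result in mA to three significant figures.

I ≈ 41.3 mA

τ = L/R = 2.590×10^-2/396 = 6.540×10^-5 s; final current I_∞ = ε/R = 42.7/396 = 0.1078 A.
I(t) = I_∞(1 − e^(−t/τ)) with t/τ = 0.483.
I = (0.1078)(1 − e^(−0.483)) = 4.132×10^-2 A.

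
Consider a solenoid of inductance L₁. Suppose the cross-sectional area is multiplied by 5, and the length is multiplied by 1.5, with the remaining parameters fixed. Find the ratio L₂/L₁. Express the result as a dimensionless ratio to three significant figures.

L₂/L₁ = 3.33

For a solenoid, L ∝ μᵣN²A/ℓ.
L₂/L₁ = (5) × (1.5)^-1 = 3.33.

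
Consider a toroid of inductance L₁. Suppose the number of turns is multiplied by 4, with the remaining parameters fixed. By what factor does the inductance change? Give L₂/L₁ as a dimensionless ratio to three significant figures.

For a toroid, L ∝ μᵣN²A/R.
L₂/L₁ = (4)^2 = 16.0.

L₂/L₁ = 16.0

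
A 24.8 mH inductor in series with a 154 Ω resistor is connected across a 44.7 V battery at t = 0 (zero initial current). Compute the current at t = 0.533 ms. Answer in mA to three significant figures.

τ = L/R = 2.480×10^-2/154 = 1.610×10^-4 s; final current I_∞ = ε/R = 44.7/154 = 0.2903 A.
I(t) = I_∞(1 − e^(−t/τ)) with t/τ = 3.310.
I = (0.2903)(1 − e^(−3.310)) = 0.2797 A.

I ≈ 280 mA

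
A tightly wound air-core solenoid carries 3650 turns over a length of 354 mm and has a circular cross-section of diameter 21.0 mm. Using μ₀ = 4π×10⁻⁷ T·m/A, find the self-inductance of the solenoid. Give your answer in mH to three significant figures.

L ≈ 16.4 mH

A = π(d/2)² = π(1.050×10^-2 m)² = 3.464×10^-4 m².
For a long solenoid, L = μ₀N²A/ℓ.
L = (4π×10⁻⁷)(3650)²(3.464×10^-4)/(0.354 m) = 1.638×10^-2 H.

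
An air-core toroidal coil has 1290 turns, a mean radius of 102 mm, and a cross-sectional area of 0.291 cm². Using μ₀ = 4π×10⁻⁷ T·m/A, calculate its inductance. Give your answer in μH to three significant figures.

For a thin toroid, L = μ₀N²A/(2πR).
L = (4π×10⁻⁷)(1290)²(2.910×10^-5) / (2π×0.102 m) = 9.495×10^-5 H.

L ≈ 95.0 μH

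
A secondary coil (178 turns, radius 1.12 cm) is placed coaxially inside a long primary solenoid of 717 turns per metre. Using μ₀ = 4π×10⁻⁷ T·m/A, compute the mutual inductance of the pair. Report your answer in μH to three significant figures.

M ≈ 63.2 μH

The outer solenoid produces a uniform field B₁ = μ₀n₁I₁ across the inner coil,
so the flux linkage is N₂Φ = N₂B₁A₂ = μ₀n₁N₂A₂·I₁, giving M = μ₀n₁N₂A₂.
A₂ = πr² = π(1.120×10^-2 m)² = 3.941×10^-4 m².
M = (4π×10⁻⁷)(717)(178)(3.941×10^-4) = 6.320×10^-5 H.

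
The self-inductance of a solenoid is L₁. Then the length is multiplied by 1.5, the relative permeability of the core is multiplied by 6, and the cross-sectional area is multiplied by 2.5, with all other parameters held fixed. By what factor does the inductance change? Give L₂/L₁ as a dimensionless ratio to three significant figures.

For a solenoid, L ∝ μᵣN²A/ℓ.
L₂/L₁ = (1.5)^-1 × (6) × (2.5) = 10.0.

L₂/L₁ = 10.0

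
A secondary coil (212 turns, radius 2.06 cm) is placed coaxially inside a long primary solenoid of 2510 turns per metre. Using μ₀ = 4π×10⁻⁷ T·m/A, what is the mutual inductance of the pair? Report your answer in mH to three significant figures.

M ≈ 0.891 mH

The outer solenoid produces a uniform field B₁ = μ₀n₁I₁ across the inner coil,
so the flux linkage is N₂Φ = N₂B₁A₂ = μ₀n₁N₂A₂·I₁, giving M = μ₀n₁N₂A₂.
A₂ = πr² = π(2.060×10^-2 m)² = 1.333×10^-3 m².
M = (4π×10⁻⁷)(2510)(212)(1.333×10^-3) = 8.9146×10^-4 H.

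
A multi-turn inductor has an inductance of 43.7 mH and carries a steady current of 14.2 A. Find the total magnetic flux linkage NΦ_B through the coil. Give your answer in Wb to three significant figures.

NΦ_B ≈ 0.621 Wb

From L = NΦ_B/I, the flux linkage is NΦ_B = LI.
NΦ_B = (4.370×10^-2 H)(14.2 A) = 0.6205 Wb.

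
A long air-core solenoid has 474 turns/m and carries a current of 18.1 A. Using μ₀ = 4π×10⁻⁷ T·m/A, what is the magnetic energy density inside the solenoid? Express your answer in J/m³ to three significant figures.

B = μ₀nI = (4π×10⁻⁷)(474)(18.1) = 1.078×10^-2 T.
u = B²/(2μ₀) = (1.078×10^-2)²/(2×4π×10⁻⁷) = 46.248 J/m³.

u ≈ 46.2 J/m³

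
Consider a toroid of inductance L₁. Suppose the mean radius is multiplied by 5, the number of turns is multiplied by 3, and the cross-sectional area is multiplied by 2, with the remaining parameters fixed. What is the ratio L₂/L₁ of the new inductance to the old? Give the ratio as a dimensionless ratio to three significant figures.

L₂/L₁ = 3.60

For a toroid, L ∝ μᵣN²A/R.
L₂/L₁ = (5)^-1 × (3)^2 × (2) = 3.60.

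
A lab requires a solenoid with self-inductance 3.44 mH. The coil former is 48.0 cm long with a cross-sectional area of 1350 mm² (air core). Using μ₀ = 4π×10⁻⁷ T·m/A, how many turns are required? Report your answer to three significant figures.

N ≈ 987 turns

A = 1350 mm² = 1.350×10^-3 m².
From L = μ₀N²A/ℓ, N = √(Lℓ / (μ₀A)).
N = √[(3.440×10^-3)(0.48) / ((4π×10⁻⁷)×1.350×10^-3)] = √(9.733×10^5) ≈ 986.6.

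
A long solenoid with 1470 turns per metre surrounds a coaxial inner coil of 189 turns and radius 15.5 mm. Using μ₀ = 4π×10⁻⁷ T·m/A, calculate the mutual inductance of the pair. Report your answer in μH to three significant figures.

The outer solenoid produces a uniform field B₁ = μ₀n₁I₁ across the inner coil,
so the flux linkage is N₂Φ = N₂B₁A₂ = μ₀n₁N₂A₂·I₁, giving M = μ₀n₁N₂A₂.
A₂ = πr² = π(1.550×10^-2 m)² = 7.548×10^-4 m².
M = (4π×10⁻⁷)(1470)(189)(7.548×10^-4) = 2.635×10^-4 H.

M ≈ 264 μH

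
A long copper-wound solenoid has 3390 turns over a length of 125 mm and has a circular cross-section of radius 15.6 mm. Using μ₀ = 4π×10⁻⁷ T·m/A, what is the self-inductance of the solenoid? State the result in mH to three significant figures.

L ≈ 88.3 mH

A = πr² = π(1.560×10^-2 m)² = 7.645×10^-4 m².
For a long solenoid, L = μ₀N²A/ℓ.
L = (4π×10⁻⁷)(3390)²(7.645×10^-4)/(0.125 m) = 8.833×10^-2 H.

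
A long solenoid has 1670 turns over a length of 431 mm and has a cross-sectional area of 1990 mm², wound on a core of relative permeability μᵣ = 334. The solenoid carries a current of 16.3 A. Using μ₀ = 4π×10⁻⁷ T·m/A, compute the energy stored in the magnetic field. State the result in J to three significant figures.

A = 1990 mm² = 1.990×10^-3 m².
L = μ₀μᵣN²A/ℓ = (4π×10⁻⁷)(334)(1670)²(1.990×10^-3)/(0.431) = 5.4046 H.
U = ½LI² = ½(5.4046)(16.3)² = 718 J.

U ≈ 718 J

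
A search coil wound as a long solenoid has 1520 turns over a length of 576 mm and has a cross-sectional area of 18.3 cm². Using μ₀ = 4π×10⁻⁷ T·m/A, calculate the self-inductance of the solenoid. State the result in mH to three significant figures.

A = 18.3 cm² = 1.830×10^-3 m².
For a long solenoid, L = μ₀N²A/ℓ.
L = (4π×10⁻⁷)(1520)²(1.830×10^-3)/(0.576 m) = 9.224×10^-3 H.

L ≈ 9.22 mH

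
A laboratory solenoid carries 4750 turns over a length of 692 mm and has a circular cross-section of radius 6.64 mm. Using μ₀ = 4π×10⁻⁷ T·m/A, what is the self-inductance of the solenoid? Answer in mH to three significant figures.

L ≈ 5.68 mH

A = πr² = π(6.640×10^-3 m)² = 1.385×10^-4 m².
For a long solenoid, L = μ₀N²A/ℓ.
L = (4π×10⁻⁷)(4750)²(1.385×10^-4)/(0.692 m) = 5.675×10^-3 H.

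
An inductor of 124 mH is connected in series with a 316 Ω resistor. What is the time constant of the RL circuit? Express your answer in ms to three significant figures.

τ = L/R = (0.124 H)/(316 Ω) = 3.924×10^-4 s.

τ ≈ 0.392 ms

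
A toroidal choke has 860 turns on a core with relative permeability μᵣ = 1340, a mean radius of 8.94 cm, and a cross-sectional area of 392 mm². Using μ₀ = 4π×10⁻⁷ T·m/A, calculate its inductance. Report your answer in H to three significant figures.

L ≈ 0.869 H

For a thin toroid, L = μ₀μᵣN²A/(2πR).
L = (4π×10⁻⁷)(1340)(860)²(3.920×10^-4) / (2π×8.940×10^-2 m) = 0.8691 H.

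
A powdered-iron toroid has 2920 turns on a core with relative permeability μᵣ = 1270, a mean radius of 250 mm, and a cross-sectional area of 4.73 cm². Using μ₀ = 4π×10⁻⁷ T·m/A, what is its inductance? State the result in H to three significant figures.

L ≈ 4.10 H

For a thin toroid, L = μ₀μᵣN²A/(2πR).
L = (4π×10⁻⁷)(1270)(2920)²(4.730×10^-4) / (2π×0.25 m) = 4.098 H.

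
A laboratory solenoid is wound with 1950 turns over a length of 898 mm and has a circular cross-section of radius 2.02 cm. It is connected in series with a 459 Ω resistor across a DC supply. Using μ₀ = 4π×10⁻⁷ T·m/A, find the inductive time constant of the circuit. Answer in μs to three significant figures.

τ ≈ 14.9 μs

A = πr² = π(2.020×10^-2 m)² = 1.282×10^-3 m².
L = μ₀N²A/ℓ = (4π×10⁻⁷)(1950)²(1.282×10^-3)/(0.898) = 6.821×10^-3 H.
τ = L/R = (6.821×10^-3)/(459) = 1.486×10^-5 s.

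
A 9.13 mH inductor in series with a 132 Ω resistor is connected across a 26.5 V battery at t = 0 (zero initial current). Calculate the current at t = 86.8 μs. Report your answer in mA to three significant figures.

τ = L/R = 9.130×10^-3/132 = 6.917×10^-5 s; final current I_∞ = ε/R = 26.5/132 = 0.2008 A.
I(t) = I_∞(1 − e^(−t/τ)) with t/τ = 1.255.
I = (0.2008)(1 − e^(−1.255)) = 0.1435 A.

I ≈ 144 mA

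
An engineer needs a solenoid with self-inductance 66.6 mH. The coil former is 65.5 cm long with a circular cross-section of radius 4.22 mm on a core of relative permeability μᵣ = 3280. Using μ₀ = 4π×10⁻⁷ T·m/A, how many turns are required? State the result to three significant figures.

N ≈ 435 turns

A = πr² = π(4.220×10^-3 m)² = 5.5947×10^-5 m².
From L = μ₀μᵣN²A/ℓ, N = √(Lℓ / (μ₀μᵣA)).
N = √[(6.660×10^-2)(0.655) / ((4π×10⁻⁷)(3280)×5.5947×10^-5)] = √(1.892×10^5) ≈ 434.9.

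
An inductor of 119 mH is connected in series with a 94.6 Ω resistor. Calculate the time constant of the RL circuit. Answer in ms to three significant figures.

τ = L/R = (0.119 H)/(94.6 Ω) = 1.258×10^-3 s.

τ ≈ 1.26 ms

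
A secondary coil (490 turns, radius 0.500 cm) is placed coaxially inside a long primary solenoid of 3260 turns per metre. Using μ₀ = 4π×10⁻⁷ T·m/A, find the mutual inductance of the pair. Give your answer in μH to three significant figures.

M ≈ 158 μH

The outer solenoid produces a uniform field B₁ = μ₀n₁I₁ across the inner coil,
so the flux linkage is N₂Φ = N₂B₁A₂ = μ₀n₁N₂A₂·I₁, giving M = μ₀n₁N₂A₂.
A₂ = πr² = π(5.000×10^-3 m)² = 7.854×10^-5 m².
M = (4π×10⁻⁷)(3260)(490)(7.854×10^-5) = 1.577×10^-4 H.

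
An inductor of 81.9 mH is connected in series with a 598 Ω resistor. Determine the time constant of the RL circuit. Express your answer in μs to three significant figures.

τ ≈ 137 μs

τ = L/R = (8.190×10^-2 H)/(598 Ω) = 1.370×10^-4 s.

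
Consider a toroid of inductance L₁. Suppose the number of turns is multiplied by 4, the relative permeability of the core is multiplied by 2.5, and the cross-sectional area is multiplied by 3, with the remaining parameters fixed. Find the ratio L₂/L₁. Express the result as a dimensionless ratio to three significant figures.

L₂/L₁ = 120

For a toroid, L ∝ μᵣN²A/R.
L₂/L₁ = (4)^2 × (2.5) × (3) = 120.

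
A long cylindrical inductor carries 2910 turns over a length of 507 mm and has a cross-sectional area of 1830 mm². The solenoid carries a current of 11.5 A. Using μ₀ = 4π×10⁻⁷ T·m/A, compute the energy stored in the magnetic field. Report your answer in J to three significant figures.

A = 1830 mm² = 1.830×10^-3 m².
L = μ₀N²A/ℓ = (4π×10⁻⁷)(2910)²(1.830×10^-3)/(0.507) = 3.841×10^-2 H.
U = ½LI² = ½(3.841×10^-2)(11.5)² = 2.54 J.

U ≈ 2.54 J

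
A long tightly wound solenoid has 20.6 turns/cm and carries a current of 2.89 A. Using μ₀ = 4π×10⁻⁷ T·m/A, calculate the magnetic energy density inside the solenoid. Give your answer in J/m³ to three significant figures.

u ≈ 22.3 J/m³

B = μ₀nI = (4π×10⁻⁷)(2.060×10^3)(2.89) = 7.481×10^-3 T.
u = B²/(2μ₀) = (7.481×10^-3)²/(2×4π×10⁻⁷) = 22.27 J/m³.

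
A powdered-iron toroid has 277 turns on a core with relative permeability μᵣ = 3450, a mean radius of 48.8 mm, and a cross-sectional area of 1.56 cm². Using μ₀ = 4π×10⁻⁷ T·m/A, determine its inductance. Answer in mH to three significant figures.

L ≈ 169 mH

For a thin toroid, L = μ₀μᵣN²A/(2πR).
L = (4π×10⁻⁷)(3450)(277)²(1.560×10^-4) / (2π×4.880×10^-2 m) = 0.1692 H.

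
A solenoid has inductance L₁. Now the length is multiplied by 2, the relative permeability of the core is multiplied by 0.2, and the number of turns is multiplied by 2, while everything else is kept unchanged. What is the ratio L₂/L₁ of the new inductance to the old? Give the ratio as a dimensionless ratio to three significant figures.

For a solenoid, L ∝ μᵣN²A/ℓ.
L₂/L₁ = (2)^-1 × (0.2) × (2)^2 = 0.400.

L₂/L₁ = 0.400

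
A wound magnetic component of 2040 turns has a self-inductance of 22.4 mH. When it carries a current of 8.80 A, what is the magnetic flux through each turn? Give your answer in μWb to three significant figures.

From L = NΦ_B/I, the flux per turn is Φ_B = LI/N.
Φ_B = (2.240×10^-2 H)(8.80 A)/2040 = 9.663×10^-5 Wb.

Φ_B ≈ 96.6 μWb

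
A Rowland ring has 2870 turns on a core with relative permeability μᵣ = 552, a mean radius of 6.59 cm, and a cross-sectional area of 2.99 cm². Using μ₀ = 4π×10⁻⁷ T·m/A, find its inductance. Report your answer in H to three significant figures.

L ≈ 4.13 H

For a thin toroid, L = μ₀μᵣN²A/(2πR).
L = (4π×10⁻⁷)(552)(2870)²(2.990×10^-4) / (2π×6.590×10^-2 m) = 4.126 H.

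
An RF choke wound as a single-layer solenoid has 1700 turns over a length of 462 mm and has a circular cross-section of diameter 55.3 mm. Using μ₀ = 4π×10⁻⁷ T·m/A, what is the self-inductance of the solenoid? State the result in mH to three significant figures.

L ≈ 18.9 mH

A = π(d/2)² = π(2.765×10^-2 m)² = 2.402×10^-3 m².
For a long solenoid, L = μ₀N²A/ℓ.
L = (4π×10⁻⁷)(1700)²(2.402×10^-3)/(0.462 m) = 1.888×10^-2 H.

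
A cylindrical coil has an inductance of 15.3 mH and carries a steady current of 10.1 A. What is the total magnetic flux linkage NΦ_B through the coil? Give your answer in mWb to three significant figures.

From L = NΦ_B/I, the flux linkage is NΦ_B = LI.
NΦ_B = (1.530×10^-2 H)(10.1 A) = 0.1545 Wb.

NΦ_B ≈ 155 mWb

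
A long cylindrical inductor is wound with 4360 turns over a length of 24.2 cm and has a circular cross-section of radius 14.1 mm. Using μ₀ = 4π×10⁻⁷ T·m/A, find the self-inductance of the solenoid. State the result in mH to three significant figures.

L ≈ 61.7 mH

A = πr² = π(1.410×10^-2 m)² = 6.246×10^-4 m².
For a long solenoid, L = μ₀N²A/ℓ.
L = (4π×10⁻⁷)(4360)²(6.246×10^-4)/(0.242 m) = 6.165×10^-2 H.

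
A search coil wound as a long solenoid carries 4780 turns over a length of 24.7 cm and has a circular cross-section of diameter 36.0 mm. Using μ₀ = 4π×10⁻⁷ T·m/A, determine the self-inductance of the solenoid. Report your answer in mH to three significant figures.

L ≈ 118 mH

A = π(d/2)² = π(1.800×10^-2 m)² = 1.018×10^-3 m².
For a long solenoid, L = μ₀N²A/ℓ.
L = (4π×10⁻⁷)(4780)²(1.018×10^-3)/(0.247 m) = 0.1183 H.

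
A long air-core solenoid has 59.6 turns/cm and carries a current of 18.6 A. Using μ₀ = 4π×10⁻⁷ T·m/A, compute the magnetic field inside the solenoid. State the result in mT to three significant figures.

Inside a long solenoid, B = μ₀nI.
B = (4π×10⁻⁷)(5.960×10^3 m⁻¹)(18.6 A) = 0.1393 T.

B ≈ 139 mT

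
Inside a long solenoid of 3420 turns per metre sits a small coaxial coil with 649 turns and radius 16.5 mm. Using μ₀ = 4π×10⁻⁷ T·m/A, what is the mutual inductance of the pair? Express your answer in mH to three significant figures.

M ≈ 2.39 mH

The outer solenoid produces a uniform field B₁ = μ₀n₁I₁ across the inner coil,
so the flux linkage is N₂Φ = N₂B₁A₂ = μ₀n₁N₂A₂·I₁, giving M = μ₀n₁N₂A₂.
A₂ = πr² = π(1.650×10^-2 m)² = 8.553×10^-4 m².
M = (4π×10⁻⁷)(3420)(649)(8.553×10^-4) = 2.386×10^-3 H.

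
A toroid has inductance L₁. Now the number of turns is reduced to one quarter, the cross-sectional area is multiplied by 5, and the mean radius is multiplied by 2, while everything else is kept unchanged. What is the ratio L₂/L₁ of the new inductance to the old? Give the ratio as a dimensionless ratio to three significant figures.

For a toroid, L ∝ μᵣN²A/R.
L₂/L₁ = (0.25)^2 × (5) × (2)^-1 = 0.156.

L₂/L₁ = 0.156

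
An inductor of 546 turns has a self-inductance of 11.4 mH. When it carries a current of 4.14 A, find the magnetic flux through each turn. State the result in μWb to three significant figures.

From L = NΦ_B/I, the flux per turn is Φ_B = LI/N.
Φ_B = (1.140×10^-2 H)(4.14 A)/546 = 8.644×10^-5 Wb.

Φ_B ≈ 86.4 μWb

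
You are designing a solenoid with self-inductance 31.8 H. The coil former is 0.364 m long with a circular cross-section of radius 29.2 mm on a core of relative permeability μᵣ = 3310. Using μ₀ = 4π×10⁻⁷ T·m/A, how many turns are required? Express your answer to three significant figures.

N ≈ 1020 turns

A = πr² = π(2.920×10^-2 m)² = 2.679×10^-3 m².
From L = μ₀μᵣN²A/ℓ, N = √(Lℓ / (μ₀μᵣA)).
N = √[(31.8)(0.364) / ((4π×10⁻⁷)(3310)×2.679×10^-3)] = √(1.039×10^6) ≈ 1019.3.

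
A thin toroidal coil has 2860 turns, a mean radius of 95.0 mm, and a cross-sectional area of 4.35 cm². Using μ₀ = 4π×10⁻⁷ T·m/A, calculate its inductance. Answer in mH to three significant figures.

For a thin toroid, L = μ₀N²A/(2πR).
L = (4π×10⁻⁷)(2860)²(4.350×10^-4) / (2π×9.500×10^-2 m) = 7.491×10^-3 H.

L ≈ 7.49 mH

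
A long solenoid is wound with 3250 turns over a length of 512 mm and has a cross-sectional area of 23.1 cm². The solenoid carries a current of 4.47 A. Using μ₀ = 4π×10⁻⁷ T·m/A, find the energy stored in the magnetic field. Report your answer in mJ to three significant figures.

A = 23.1 cm² = 2.310×10^-3 m².
L = μ₀N²A/ℓ = (4π×10⁻⁷)(3250)²(2.310×10^-3)/(0.512) = 5.989×10^-2 H.
U = ½LI² = ½(5.989×10^-2)(4.47)² = 0.5983 J.

U ≈ 598 mJ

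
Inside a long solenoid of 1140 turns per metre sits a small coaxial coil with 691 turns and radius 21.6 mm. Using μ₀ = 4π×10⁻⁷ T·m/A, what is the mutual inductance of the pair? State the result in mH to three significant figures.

The outer solenoid produces a uniform field B₁ = μ₀n₁I₁ across the inner coil,
so the flux linkage is N₂Φ = N₂B₁A₂ = μ₀n₁N₂A₂·I₁, giving M = μ₀n₁N₂A₂.
A₂ = πr² = π(2.160×10^-2 m)² = 1.466×10^-3 m².
M = (4π×10⁻⁷)(1140)(691)(1.466×10^-3) = 1.451×10^-3 H.

M ≈ 1.45 mH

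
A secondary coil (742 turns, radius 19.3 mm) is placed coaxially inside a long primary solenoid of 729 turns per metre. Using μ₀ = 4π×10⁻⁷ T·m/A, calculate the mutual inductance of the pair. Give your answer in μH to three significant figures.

The outer solenoid produces a uniform field B₁ = μ₀n₁I₁ across the inner coil,
so the flux linkage is N₂Φ = N₂B₁A₂ = μ₀n₁N₂A₂·I₁, giving M = μ₀n₁N₂A₂.
A₂ = πr² = π(1.930×10^-2 m)² = 1.170×10^-3 m².
M = (4π×10⁻⁷)(729)(742)(1.170×10^-3) = 7.954×10^-4 H.

M ≈ 795 μH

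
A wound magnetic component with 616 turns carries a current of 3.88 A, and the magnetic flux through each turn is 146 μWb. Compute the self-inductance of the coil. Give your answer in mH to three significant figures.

Self-inductance is defined by L = NΦ_B/I (flux linkage over current).
L = (616)(1.460×10^-4 Wb)/(3.88 A) = 2.318×10^-2 H.

L ≈ 23.2 mH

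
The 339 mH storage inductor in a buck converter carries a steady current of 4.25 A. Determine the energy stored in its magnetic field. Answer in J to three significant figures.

Stored magnetic energy: U = ½LI².
U = ½(0.339 H)(4.25 A)² = 3.062 J.

U ≈ 3.06 J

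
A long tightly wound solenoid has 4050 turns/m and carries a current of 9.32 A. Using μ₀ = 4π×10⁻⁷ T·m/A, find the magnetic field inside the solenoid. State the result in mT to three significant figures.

B ≈ 47.4 mT

Inside a long solenoid, B = μ₀nI.
B = (4π×10⁻⁷)(4.050×10^3 m⁻¹)(9.32 A) = 4.743×10^-2 T.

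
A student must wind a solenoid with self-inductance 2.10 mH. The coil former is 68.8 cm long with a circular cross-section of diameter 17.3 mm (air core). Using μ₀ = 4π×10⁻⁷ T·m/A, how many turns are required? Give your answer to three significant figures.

N ≈ 2210 turns

A = π(d/2)² = π(8.650×10^-3 m)² = 2.351×10^-4 m².
From L = μ₀N²A/ℓ, N = √(Lℓ / (μ₀A)).
N = √[(2.100×10^-3)(0.688) / ((4π×10⁻⁷)×2.351×10^-4)] = √(4.891×10^6) ≈ 2211.6.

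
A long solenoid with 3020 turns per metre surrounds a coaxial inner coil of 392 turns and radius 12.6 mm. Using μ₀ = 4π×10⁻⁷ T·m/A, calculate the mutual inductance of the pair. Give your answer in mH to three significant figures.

The outer solenoid produces a uniform field B₁ = μ₀n₁I₁ across the inner coil,
so the flux linkage is N₂Φ = N₂B₁A₂ = μ₀n₁N₂A₂·I₁, giving M = μ₀n₁N₂A₂.
A₂ = πr² = π(1.260×10^-2 m)² = 4.988×10^-4 m².
M = (4π×10⁻⁷)(3020)(392)(4.988×10^-4) = 7.420×10^-4 H.

M ≈ 0.742 mH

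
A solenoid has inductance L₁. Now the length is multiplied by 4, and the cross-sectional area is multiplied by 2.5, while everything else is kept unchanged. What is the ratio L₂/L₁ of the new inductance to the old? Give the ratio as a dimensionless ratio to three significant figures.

For a solenoid, L ∝ μᵣN²A/ℓ.
L₂/L₁ = (4)^-1 × (2.5) = 0.625.

L₂/L₁ = 0.625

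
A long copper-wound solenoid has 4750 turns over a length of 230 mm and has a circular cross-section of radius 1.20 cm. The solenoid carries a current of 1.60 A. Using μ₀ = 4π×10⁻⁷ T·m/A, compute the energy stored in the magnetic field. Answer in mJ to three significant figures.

A = πr² = π(1.200×10^-2 m)² = 4.524×10^-4 m².
L = μ₀N²A/ℓ = (4π×10⁻⁷)(4750)²(4.524×10^-4)/(0.23) = 5.577×10^-2 H.
U = ½LI² = ½(5.577×10^-2)(1.60)² = 7.138×10^-2 J.

U ≈ 71.4 mJ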